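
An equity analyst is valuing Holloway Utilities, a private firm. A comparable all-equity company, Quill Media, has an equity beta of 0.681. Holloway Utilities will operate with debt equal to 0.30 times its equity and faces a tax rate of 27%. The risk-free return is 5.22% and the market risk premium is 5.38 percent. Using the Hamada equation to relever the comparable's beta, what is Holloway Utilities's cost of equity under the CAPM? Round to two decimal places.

β_L = β_U × [1 + (1 − t)(D/E)] = 0.681 × [1 + (1 − 0.27) × 0.30]
    = 0.681 × [1 + 0.73 × 0.30] = 0.681 × 1.2190 = 0.8301
E(R) = R_f + β_L × MRP = 5.22% + 0.8301 × 5.38% = 9.69%

9.69%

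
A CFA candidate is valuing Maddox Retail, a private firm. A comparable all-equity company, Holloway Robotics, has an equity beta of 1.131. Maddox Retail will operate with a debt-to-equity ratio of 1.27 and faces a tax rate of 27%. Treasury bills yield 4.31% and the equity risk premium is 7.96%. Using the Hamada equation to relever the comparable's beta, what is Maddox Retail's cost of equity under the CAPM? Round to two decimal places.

β_L = β_U × [1 + (1 − t)(D/E)] = 1.131 × [1 + (1 − 0.27) × 1.27]
    = 1.131 × [1 + 0.73 × 1.27] = 1.131 × 1.9271 = 2.1796
E(R) = R_f + β_L × MRP = 4.31% + 2.1796 × 7.96% = 21.66%

21.66%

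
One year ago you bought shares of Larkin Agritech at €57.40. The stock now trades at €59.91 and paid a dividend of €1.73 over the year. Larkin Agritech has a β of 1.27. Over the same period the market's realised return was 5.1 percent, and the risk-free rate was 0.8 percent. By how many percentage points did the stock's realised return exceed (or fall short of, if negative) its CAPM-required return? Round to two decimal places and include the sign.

+1.13%

Realised HPR = (P1 + D1 − P0) / P0 = (59.91 + 1.73 − 57.40) / 57.40 = 4.24 / 57.40 = 7.3868%
MRP = 5.1% − 0.8% = 4.30%
CAPM required = R_f + β·MRP = 0.8% + 1.27 × 4.3% = 6.2610%
α = realised − required = 7.3868% − 6.2610% = +1.13%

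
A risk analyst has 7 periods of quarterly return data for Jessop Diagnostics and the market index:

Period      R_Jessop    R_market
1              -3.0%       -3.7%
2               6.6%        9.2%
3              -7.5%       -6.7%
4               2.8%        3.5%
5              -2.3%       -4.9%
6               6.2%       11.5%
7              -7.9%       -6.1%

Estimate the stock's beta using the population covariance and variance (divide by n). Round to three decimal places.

Mean R_i = (-3.0 + 6.6 − 7.5 + 2.8 − 2.3 + 6.2 − 7.9) / 7 = -0.7286%
Mean R_m = (-3.7 + 9.2 − 6.7 + 3.5 − 4.9 + 11.5 − 6.1) / 7 = 0.4000%
Σ(R_i − R̄_i)(R_m − R̄_m) = 264.6700  ⇒  Cov = 264.6700 / 7 = 37.8100
Σ(R_m − R̄_m)² = 347.8200  ⇒  Var(R_m) = 347.8200 / 7 = 49.6886
β = Cov / Var(R_m) = 37.8100 / 49.6886 = 0.7609

0.761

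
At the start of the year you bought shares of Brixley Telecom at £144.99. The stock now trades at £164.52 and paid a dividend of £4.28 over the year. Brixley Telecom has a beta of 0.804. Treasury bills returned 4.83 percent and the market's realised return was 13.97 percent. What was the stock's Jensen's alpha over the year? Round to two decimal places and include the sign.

+4.24%

Realised HPR = (P1 + D1 − P0) / P0 = (164.52 + 4.28 − 144.99) / 144.99 = 23.81 / 144.99 = 16.4218%
MRP = 13.97% − 4.83% = 9.14%
CAPM required = R_f + β·MRP = 4.83% + 0.804 × 9.14% = 12.17856%
α = realised − required = 16.4218% − 12.17856% = +4.24%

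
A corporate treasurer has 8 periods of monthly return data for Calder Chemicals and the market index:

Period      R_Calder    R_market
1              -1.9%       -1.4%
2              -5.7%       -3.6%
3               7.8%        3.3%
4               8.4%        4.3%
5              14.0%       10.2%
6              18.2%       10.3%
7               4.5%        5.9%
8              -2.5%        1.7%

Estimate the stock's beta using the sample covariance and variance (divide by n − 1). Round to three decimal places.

Mean R_i = (-1.9 − 5.7 + 7.8 + 8.4 + 14.0 + 18.2 + 4.5 − 2.5) / 8 = 5.3500%
Mean R_m = (-1.4 − 3.6 + 3.3 + 4.3 + 10.2 + 10.3 + 5.9 + 1.7) / 8 = 3.8375%
Σ(R_i − R̄_i)(R_m − R̄_m) = 273.3550  ⇒  Cov = 273.3550 / 7 = 39.0507
Σ(R_m − R̄_m)² = 174.3188  ⇒  Var(R_m) = 174.3188 / 7 = 24.9027
β = Cov / Var(R_m) = 39.0507 / 24.9027 = 1.5681

1.568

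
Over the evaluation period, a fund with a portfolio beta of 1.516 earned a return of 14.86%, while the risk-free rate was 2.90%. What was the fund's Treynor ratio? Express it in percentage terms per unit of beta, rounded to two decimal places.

7.89%

Treynor = (R_P − R_f) / β_P = (14.86% − 2.90%) / 1.5160 = 11.96% / 1.5160 = 7.89%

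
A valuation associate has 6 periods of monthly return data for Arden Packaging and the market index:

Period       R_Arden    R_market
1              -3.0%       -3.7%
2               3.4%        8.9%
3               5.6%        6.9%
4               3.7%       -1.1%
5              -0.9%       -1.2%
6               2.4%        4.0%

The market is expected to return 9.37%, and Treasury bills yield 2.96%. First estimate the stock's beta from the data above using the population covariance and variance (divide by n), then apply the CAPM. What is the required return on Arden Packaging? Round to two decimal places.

6.02%

Mean R_i = (-3.0 + 3.4 + 5.6 + 3.7 − 0.9 + 2.4) / 6 = 1.8667%
Mean R_m = (-3.7 + 8.9 + 6.9 − 1.1 − 1.2 + 4.0) / 6 = 2.3000%
Σ(R_i − R̄_i)(R_m − R̄_m) = 60.8500  ⇒  Cov = 60.8500 / 6 = 10.1417
Σ(R_m − R̄_m)² = 127.4200  ⇒  Var(R_m) = 127.4200 / 6 = 21.2367
β = Cov / Var(R_m) = 10.1417 / 21.2367 = 0.4776
MRP = 9.37% − 2.96% = 6.41%
E(R) = R_f + β × MRP = 2.96% + 0.4776 × 6.41% = 6.02%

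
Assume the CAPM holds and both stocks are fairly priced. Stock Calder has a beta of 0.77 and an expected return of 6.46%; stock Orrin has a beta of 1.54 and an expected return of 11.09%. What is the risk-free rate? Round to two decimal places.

Both satisfy E(R) = R_f + β·MRP, so the slope of the SML is
MRP = (11.09% − 6.46%) / (1.54 − 0.77) = 4.63% / 0.77 = 6.0130%
R_f = E(R_Calder) − β_Calder·MRP = 6.46% − 0.77 × 6.0130% = 1.8300%

1.83%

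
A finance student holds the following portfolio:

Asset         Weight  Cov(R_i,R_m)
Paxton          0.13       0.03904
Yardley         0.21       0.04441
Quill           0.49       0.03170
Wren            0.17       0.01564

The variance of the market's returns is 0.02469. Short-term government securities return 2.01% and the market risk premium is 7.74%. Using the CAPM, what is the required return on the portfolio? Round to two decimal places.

β_Paxton = 0.03904 / 0.02469 = 1.5812
β_Yardley = 0.04441 / 0.02469 = 1.7987
β_Quill = 0.03170 / 0.02469 = 1.2839
β_Wren = 0.01564 / 0.02469 = 0.6335
β_P = Σ w_i β_i = 0.13×1.5812 + 0.21×1.7987 + 0.49×1.2839 + 0.17×0.6335 = 1.3201
E(R_P) = R_f + β_P × MRP = 2.01% + 1.3201 × 7.74% = 12.23%

12.23%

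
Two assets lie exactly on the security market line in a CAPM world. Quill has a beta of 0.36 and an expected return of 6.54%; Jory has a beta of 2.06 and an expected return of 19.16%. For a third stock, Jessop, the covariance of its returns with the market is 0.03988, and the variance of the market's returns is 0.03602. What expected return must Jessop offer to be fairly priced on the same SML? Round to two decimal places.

12.09%

MRP = (19.16% − 6.54%) / (2.06 − 0.36) = 7.4235%
R_f = 6.54% − 0.36 × 7.4235% = 3.8675%
β_Jessop = Cov / Var(R_m) = 0.03988 / 0.03602 = 1.1072
E(R_Jessop) = R_f + β × MRP = 3.8675% + 1.1072 × 7.4235% = 12.09%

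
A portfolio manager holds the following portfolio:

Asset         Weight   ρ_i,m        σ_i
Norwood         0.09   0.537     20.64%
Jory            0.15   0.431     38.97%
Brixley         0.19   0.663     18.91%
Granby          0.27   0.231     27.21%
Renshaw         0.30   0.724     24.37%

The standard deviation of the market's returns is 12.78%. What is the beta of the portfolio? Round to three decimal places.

1.009

β_Norwood = 0.537 × 20.64% / 12.78% = 0.8673
β_Jory = 0.431 × 38.97% / 12.78% = 1.3142
β_Brixley = 0.663 × 18.91% / 12.78% = 0.9810
β_Granby = 0.231 × 27.21% / 12.78% = 0.4918
β_Renshaw = 0.724 × 24.37% / 12.78% = 1.3806
β_P = Σ w_i β_i = 0.09×0.8673 + 0.15×1.3142 + 0.19×0.9810 + 0.27×0.4918 + 0.30×1.3806 = 1.0085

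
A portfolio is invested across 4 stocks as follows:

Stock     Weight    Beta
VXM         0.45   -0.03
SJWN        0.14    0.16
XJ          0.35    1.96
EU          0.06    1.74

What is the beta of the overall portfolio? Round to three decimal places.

0.799

β_P = Σ w_i β_i = 0.45×-0.03 + 0.14×0.16 + 0.35×1.96 + 0.06×1.74 = 0.7993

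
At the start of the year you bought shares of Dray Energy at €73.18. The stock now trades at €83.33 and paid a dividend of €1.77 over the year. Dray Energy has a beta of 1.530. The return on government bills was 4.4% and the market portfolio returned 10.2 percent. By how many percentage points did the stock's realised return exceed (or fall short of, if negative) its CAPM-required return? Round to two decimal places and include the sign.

Realised HPR = (P1 + D1 − P0) / P0 = (83.33 + 1.77 − 73.18) / 73.18 = 11.92 / 73.18 = 16.2886%
MRP = 10.2% − 4.4% = 5.80%
CAPM required = R_f + β·MRP = 4.4% + 1.530 × 5.8% = 13.2740%
α = realised − required = 16.2886% − 13.2740% = +3.01%

+3.01%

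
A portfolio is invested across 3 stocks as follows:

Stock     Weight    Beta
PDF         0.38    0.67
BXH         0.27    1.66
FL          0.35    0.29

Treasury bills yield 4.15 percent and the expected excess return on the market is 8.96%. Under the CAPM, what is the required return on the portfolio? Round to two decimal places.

11.36%

β_P = Σ w_i β_i = 0.38×0.67 + 0.27×1.66 + 0.35×0.29 = 0.8043
E(R_P) = R_f + β_P × MRP = 4.15% + 0.8043 × 8.96% = 11.36%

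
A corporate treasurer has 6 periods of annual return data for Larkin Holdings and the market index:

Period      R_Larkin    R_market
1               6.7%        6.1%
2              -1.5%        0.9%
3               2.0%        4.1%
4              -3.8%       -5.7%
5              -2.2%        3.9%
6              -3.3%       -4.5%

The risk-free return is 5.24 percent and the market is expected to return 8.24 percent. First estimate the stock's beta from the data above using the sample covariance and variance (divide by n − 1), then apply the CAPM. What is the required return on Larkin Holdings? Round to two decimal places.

7.19%

Mean R_i = (6.7 − 1.5 + 2.0 − 3.8 − 2.2 − 3.3) / 6 = -0.3500%
Mean R_m = (6.1 + 0.9 + 4.1 − 5.7 + 3.9 − 4.5) / 6 = 0.8000%
Σ(R_i − R̄_i)(R_m − R̄_m) = 77.3300  ⇒  Cov = 77.3300 / 5 = 15.4660
Σ(R_m − R̄_m)² = 118.9400  ⇒  Var(R_m) = 118.9400 / 5 = 23.7880
β = Cov / Var(R_m) = 15.4660 / 23.7880 = 0.6502
MRP = 8.24% − 5.24% = 3.00%
E(R) = R_f + β × MRP = 5.24% + 0.6502 × 3.00% = 7.19%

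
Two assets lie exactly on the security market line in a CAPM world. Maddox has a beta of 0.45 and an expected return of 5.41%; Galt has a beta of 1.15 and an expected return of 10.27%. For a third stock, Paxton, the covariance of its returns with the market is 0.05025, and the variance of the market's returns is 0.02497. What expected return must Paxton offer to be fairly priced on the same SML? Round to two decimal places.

MRP = (10.27% − 5.41%) / (1.15 − 0.45) = 6.9429%
R_f = 5.41% − 0.45 × 6.9429% = 2.2857%
β_Paxton = Cov / Var(R_m) = 0.05025 / 0.02497 = 2.0124
E(R_Paxton) = R_f + β × MRP = 2.2857% + 2.0124 × 6.9429% = 16.26%

16.26%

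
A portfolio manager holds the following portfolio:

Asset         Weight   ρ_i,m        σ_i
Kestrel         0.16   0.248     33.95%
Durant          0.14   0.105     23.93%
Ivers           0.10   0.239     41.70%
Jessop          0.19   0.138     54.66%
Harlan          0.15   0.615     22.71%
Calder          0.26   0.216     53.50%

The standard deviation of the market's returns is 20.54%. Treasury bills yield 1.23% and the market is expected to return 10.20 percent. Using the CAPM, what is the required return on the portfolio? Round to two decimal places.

β_Kestrel = 0.248 × 33.95% / 20.54% = 0.4099
β_Durant = 0.105 × 23.93% / 20.54% = 0.1223
β_Ivers = 0.239 × 41.70% / 20.54% = 0.4852
β_Jessop = 0.138 × 54.66% / 20.54% = 0.3672
β_Harlan = 0.615 × 22.71% / 20.54% = 0.6800
β_Calder = 0.216 × 53.50% / 20.54% = 0.5626
β_P = Σ w_i β_i = 0.16×0.4099 + 0.14×0.1223 + 0.10×0.4852 + 0.19×0.3672 + 0.15×0.6800 + 0.26×0.5626 = 0.4493
MRP = 10.20% − 1.23% = 8.97%
E(R_P) = R_f + β_P × MRP = 1.23% + 0.4493 × 8.97% = 5.26%

5.26%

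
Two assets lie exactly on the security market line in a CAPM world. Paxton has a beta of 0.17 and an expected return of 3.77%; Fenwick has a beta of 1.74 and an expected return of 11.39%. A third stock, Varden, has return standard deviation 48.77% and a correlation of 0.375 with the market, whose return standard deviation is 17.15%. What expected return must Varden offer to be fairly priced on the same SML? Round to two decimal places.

MRP = (11.39% − 3.77%) / (1.74 − 0.17) = 4.8535%
R_f = 3.77% − 0.17 × 4.8535% = 2.9449%
β_Varden = ρ·σ_i/σ_m = 0.375 × 48.77 / 17.15 = 1.0664
E(R_Varden) = R_f + β × MRP = 2.9449% + 1.0664 × 4.8535% = 8.12%

8.12%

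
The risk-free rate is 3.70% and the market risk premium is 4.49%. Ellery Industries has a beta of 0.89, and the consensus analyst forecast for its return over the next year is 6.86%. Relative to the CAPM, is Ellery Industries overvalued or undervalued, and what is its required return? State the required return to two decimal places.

Required return = R_f + β·MRP = 3.70% + 0.89 × 4.49% = 7.70%
Forecast 6.86% < required 7.70% → the stock plots below the SML → overvalued.

Overvalued; required return 7.70%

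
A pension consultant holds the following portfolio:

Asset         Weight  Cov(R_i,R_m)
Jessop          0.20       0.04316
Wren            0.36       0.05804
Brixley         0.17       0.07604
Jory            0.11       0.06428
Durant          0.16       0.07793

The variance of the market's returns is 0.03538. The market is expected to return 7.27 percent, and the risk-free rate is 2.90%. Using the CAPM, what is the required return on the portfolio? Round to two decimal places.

β_Jessop = 0.04316 / 0.03538 = 1.2199
β_Wren = 0.05804 / 0.03538 = 1.6405
β_Brixley = 0.07604 / 0.03538 = 2.1492
β_Jory = 0.06428 / 0.03538 = 1.8168
β_Durant = 0.07793 / 0.03538 = 2.2027
β_P = Σ w_i β_i = 0.20×1.2199 + 0.36×1.6405 + 0.17×2.1492 + 0.11×1.8168 + 0.16×2.2027 = 1.7522
MRP = 7.27% − 2.90% = 4.37%
E(R_P) = R_f + β_P × MRP = 2.90% + 1.7522 × 4.37% = 10.56%

10.56%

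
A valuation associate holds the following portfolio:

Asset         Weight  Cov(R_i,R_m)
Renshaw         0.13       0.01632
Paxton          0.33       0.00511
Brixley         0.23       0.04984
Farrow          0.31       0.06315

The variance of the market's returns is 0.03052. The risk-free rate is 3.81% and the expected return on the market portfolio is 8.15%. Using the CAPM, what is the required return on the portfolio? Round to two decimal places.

8.77%

β_Renshaw = 0.01632 / 0.03052 = 0.5347
β_Paxton = 0.00511 / 0.03052 = 0.1674
β_Brixley = 0.04984 / 0.03052 = 1.6330
β_Farrow = 0.06315 / 0.03052 = 2.0691
β_P = Σ w_i β_i = 0.13×0.5347 + 0.33×0.1674 + 0.23×1.6330 + 0.31×2.0691 = 1.1418
MRP = 8.15% − 3.81% = 4.34%
E(R_P) = R_f + β_P × MRP = 3.81% + 1.1418 × 4.34% = 8.77%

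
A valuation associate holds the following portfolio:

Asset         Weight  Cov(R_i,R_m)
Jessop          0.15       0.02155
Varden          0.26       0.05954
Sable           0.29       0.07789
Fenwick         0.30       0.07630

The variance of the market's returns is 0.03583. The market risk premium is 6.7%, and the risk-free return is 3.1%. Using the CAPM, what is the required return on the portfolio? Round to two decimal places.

β_Jessop = 0.02155 / 0.03583 = 0.6015
β_Varden = 0.05954 / 0.03583 = 1.6617
β_Sable = 0.07789 / 0.03583 = 2.1739
β_Fenwick = 0.07630 / 0.03583 = 2.1295
β_P = Σ w_i β_i = 0.15×0.6015 + 0.26×1.6617 + 0.29×2.1739 + 0.30×2.1295 = 1.7915
E(R_P) = R_f + β_P × MRP = 3.1% + 1.7915 × 6.7% = 15.10%

15.10%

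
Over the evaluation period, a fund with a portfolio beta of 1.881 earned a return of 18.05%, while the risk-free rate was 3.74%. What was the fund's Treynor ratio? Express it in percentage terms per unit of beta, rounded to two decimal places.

7.61%

Treynor = (R_P − R_f) / β_P = (18.05% − 3.74%) / 1.8810 = 14.31% / 1.8810 = 7.61%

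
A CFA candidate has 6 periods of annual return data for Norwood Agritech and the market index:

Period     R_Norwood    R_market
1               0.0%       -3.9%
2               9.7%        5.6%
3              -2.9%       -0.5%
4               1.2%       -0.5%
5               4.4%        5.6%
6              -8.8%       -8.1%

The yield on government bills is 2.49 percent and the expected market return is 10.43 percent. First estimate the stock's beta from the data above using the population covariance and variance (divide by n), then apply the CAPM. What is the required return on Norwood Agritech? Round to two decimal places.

10.91%

Mean R_i = (0.0 + 9.7 − 2.9 + 1.2 + 4.4 − 8.8) / 6 = 0.6000%
Mean R_m = (-3.9 + 5.6 − 0.5 − 0.5 + 5.6 − 8.1) / 6 = -0.3000%
Σ(R_i − R̄_i)(R_m − R̄_m) = 152.1700  ⇒  Cov = 152.1700 / 6 = 25.3617
Σ(R_m − R̄_m)² = 143.5000  ⇒  Var(R_m) = 143.5000 / 6 = 23.9167
β = Cov / Var(R_m) = 25.3617 / 23.9167 = 1.0604
MRP = 10.43% − 2.49% = 7.94%
E(R) = R_f + β × MRP = 2.49% + 1.0604 × 7.94% = 10.91%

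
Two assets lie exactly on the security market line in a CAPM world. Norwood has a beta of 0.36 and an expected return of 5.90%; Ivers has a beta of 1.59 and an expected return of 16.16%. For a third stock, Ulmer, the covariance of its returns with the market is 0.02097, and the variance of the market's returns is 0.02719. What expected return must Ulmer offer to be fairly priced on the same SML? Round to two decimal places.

MRP = (16.16% − 5.90%) / (1.59 − 0.36) = 8.3415%
R_f = 5.90% − 0.36 × 8.3415% = 2.8971%
β_Ulmer = Cov / Var(R_m) = 0.02097 / 0.02719 = 0.7712
E(R_Ulmer) = R_f + β × MRP = 2.8971% + 0.7712 × 8.3415% = 9.33%

9.33%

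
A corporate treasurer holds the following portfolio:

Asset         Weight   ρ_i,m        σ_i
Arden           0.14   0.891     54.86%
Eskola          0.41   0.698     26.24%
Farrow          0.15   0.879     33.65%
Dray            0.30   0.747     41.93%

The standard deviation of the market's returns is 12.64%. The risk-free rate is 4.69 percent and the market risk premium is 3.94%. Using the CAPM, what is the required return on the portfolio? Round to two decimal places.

13.48%

β_Arden = 0.891 × 54.86% / 12.64% = 3.8671
β_Eskola = 0.698 × 26.24% / 12.64% = 1.4490
β_Farrow = 0.879 × 33.65% / 12.64% = 2.3401
β_Dray = 0.747 × 41.93% / 12.64% = 2.4780
β_P = Σ w_i β_i = 0.14×3.8671 + 0.41×1.4490 + 0.15×2.3401 + 0.30×2.4780 = 2.2299
E(R_P) = R_f + β_P × MRP = 4.69% + 2.2299 × 3.94% = 13.48%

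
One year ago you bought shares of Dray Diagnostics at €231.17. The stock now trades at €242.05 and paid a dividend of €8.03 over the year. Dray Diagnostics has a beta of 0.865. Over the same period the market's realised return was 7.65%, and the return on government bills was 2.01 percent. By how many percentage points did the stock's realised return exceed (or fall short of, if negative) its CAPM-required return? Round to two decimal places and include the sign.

+1.29%

Realised HPR = (P1 + D1 − P0) / P0 = (242.05 + 8.03 − 231.17) / 231.17 = 18.91 / 231.17 = 8.1801%
MRP = 7.65% − 2.01% = 5.64%
CAPM required = R_f + β·MRP = 2.01% + 0.865 × 5.64% = 6.88860%
α = realised − required = 8.1801% − 6.88860% = +1.29%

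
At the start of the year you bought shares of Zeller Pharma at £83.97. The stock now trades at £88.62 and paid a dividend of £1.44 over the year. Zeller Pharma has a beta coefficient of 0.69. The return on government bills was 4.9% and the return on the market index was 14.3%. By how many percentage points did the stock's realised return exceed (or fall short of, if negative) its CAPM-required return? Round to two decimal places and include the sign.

-4.13%

Realised HPR = (P1 + D1 − P0) / P0 = (88.62 + 1.44 − 83.97) / 83.97 = 6.09 / 83.97 = 7.2526%
MRP = 14.3% − 4.9% = 9.40%
CAPM required = R_f + β·MRP = 4.9% + 0.69 × 9.4% = 11.3860%
α = realised − required = 7.2526% − 11.3860% = -4.13%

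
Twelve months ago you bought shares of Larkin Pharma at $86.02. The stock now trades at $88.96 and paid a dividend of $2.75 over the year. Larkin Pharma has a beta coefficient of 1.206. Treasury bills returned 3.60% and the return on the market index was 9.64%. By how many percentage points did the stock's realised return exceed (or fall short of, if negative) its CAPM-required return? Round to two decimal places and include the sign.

-4.27%

Realised HPR = (P1 + D1 − P0) / P0 = (88.96 + 2.75 − 86.02) / 86.02 = 5.69 / 86.02 = 6.6147%
MRP = 9.64% − 3.60% = 6.04%
CAPM required = R_f + β·MRP = 3.60% + 1.206 × 6.04% = 10.88424%
α = realised − required = 6.6147% − 10.88424% = -4.27%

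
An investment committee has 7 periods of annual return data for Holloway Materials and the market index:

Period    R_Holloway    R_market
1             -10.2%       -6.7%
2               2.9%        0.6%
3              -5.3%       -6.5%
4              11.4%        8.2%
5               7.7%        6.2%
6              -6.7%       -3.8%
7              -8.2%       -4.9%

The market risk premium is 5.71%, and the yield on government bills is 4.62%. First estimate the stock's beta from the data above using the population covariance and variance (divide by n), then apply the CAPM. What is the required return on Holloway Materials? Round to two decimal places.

Mean R_i = (-10.2 + 2.9 − 5.3 + 11.4 + 7.7 − 6.7 − 8.2) / 7 = -1.2000%
Mean R_m = (-6.7 + 0.6 − 6.5 + 8.2 + 6.2 − 3.8 − 4.9) / 7 = -0.9857%
Σ(R_i − R̄_i)(R_m − R̄_m) = 303.1100  ⇒  Cov = 303.1100 / 7 = 43.3014
Σ(R_m − R̄_m)² = 224.8286  ⇒  Var(R_m) = 224.8286 / 7 = 32.1184
β = Cov / Var(R_m) = 43.3014 / 32.1184 = 1.3482
E(R) = R_f + β × MRP = 4.62% + 1.3482 × 5.71% = 12.32%

12.32%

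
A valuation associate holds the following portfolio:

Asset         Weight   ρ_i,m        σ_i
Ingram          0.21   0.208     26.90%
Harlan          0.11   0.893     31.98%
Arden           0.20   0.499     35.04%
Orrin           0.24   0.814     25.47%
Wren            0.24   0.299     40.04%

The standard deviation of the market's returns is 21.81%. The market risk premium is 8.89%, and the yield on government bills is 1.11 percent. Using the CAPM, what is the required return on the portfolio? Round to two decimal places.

7.49%

β_Ingram = 0.208 × 26.90% / 21.81% = 0.2565
β_Harlan = 0.893 × 31.98% / 21.81% = 1.3094
β_Arden = 0.499 × 35.04% / 21.81% = 0.8017
β_Orrin = 0.814 × 25.47% / 21.81% = 0.9506
β_Wren = 0.299 × 40.04% / 21.81% = 0.5489
β_P = Σ w_i β_i = 0.21×0.2565 + 0.11×1.3094 + 0.20×0.8017 + 0.24×0.9506 + 0.24×0.5489 = 0.7181
E(R_P) = R_f + β_P × MRP = 1.11% + 0.7181 × 8.89% = 7.49%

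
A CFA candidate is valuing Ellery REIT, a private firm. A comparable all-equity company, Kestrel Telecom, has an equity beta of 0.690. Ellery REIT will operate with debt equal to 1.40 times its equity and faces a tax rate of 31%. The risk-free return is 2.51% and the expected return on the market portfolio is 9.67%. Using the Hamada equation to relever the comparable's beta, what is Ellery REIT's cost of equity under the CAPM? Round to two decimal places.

12.22%

β_L = β_U × [1 + (1 − t)(D/E)] = 0.690 × [1 + (1 − 0.31) × 1.40]
    = 0.690 × [1 + 0.69 × 1.40] = 0.690 × 1.9660 = 1.3565
MRP = 9.67% − 2.51% = 7.16%
E(R) = R_f + β_L × MRP = 2.51% + 1.3565 × 7.16% = 12.22%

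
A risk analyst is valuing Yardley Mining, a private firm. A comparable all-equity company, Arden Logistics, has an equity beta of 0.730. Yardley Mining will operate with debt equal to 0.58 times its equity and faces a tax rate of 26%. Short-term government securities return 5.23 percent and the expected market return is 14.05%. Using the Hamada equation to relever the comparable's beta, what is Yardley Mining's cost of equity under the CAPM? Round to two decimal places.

β_L = β_U × [1 + (1 − t)(D/E)] = 0.730 × [1 + (1 − 0.26) × 0.58]
    = 0.730 × [1 + 0.74 × 0.58] = 0.730 × 1.4292 = 1.0433
MRP = 14.05% − 5.23% = 8.82%
E(R) = R_f + β_L × MRP = 5.23% + 1.0433 × 8.82% = 14.43%

14.43%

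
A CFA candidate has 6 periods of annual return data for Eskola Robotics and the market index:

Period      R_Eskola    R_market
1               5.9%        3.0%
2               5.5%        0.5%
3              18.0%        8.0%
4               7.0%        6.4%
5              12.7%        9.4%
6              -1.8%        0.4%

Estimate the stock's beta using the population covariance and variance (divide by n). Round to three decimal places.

1.464

Mean R_i = (5.9 + 5.5 + 18.0 + 7.0 + 12.7 − 1.8) / 6 = 7.8833%
Mean R_m = (3.0 + 0.5 + 8.0 + 6.4 + 9.4 + 0.4) / 6 = 4.6167%
Σ(R_i − R̄_i)(R_m − R̄_m) = 109.5417  ⇒  Cov = 109.5417 / 6 = 18.2570
Σ(R_m − R̄_m)² = 74.8483  ⇒  Var(R_m) = 74.8483 / 6 = 12.4747
β = Cov / Var(R_m) = 18.2570 / 12.4747 = 1.4635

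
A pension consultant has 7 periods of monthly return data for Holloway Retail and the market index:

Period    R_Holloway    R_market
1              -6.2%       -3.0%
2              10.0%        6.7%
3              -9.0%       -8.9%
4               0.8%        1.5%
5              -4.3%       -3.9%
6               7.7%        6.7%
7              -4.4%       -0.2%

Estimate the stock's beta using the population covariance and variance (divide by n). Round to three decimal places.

Mean R_i = (-6.2 + 10.0 − 9.0 + 0.8 − 4.3 + 7.7 − 4.4) / 7 = -0.7714%
Mean R_m = (-3.0 + 6.7 − 8.9 + 1.5 − 3.9 + 6.7 − 0.2) / 7 = -0.1571%
Σ(R_i − R̄_i)(R_m − R̄_m) = 235.2914  ⇒  Cov = 235.2914 / 7 = 33.6131
Σ(R_m − R̄_m)² = 195.3171  ⇒  Var(R_m) = 195.3171 / 7 = 27.9024
β = Cov / Var(R_m) = 33.6131 / 27.9024 = 1.2047

1.205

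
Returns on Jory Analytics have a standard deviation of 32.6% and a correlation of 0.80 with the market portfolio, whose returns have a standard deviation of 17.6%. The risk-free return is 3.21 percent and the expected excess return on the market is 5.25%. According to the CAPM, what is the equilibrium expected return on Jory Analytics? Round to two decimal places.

β = ρ × σ_i / σ_m = 0.80 × 32.6% / 17.6% = 1.4818
E(R) = 3.21% + 1.4818 × 5.25% = 10.99%

10.99%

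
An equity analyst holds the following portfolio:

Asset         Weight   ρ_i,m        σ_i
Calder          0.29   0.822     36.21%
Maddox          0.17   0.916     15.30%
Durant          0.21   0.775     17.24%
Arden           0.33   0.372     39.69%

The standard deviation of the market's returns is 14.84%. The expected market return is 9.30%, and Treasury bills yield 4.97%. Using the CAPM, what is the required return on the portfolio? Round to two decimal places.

β_Calder = 0.822 × 36.21% / 14.84% = 2.0057
β_Maddox = 0.916 × 15.30% / 14.84% = 0.9444
β_Durant = 0.775 × 17.24% / 14.84% = 0.9003
β_Arden = 0.372 × 39.69% / 14.84% = 0.9949
β_P = Σ w_i β_i = 0.29×2.0057 + 0.17×0.9444 + 0.21×0.9003 + 0.33×0.9949 = 1.2596
MRP = 9.30% − 4.97% = 4.33%
E(R_P) = R_f + β_P × MRP = 4.97% + 1.2596 × 4.33% = 10.42%

10.42%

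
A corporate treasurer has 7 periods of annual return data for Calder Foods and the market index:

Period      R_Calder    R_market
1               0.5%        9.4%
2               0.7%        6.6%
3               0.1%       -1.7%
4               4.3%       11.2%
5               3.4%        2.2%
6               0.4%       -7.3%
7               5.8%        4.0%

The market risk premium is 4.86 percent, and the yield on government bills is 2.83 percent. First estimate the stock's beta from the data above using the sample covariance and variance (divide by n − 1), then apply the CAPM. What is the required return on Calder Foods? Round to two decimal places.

3.46%

Mean R_i = (0.5 + 0.7 + 0.1 + 4.3 + 3.4 + 0.4 + 5.8) / 7 = 2.1714%
Mean R_m = (9.4 + 6.6 − 1.7 + 11.2 + 2.2 − 7.3 + 4.0) / 7 = 3.4857%
Σ(R_i − R̄_i)(R_m − R̄_m) = 32.0871  ⇒  Cov = 32.0871 / 6 = 5.3479
Σ(R_m − R̄_m)² = 249.3286  ⇒  Var(R_m) = 249.3286 / 6 = 41.5548
β = Cov / Var(R_m) = 5.3479 / 41.5548 = 0.1287
E(R) = R_f + β × MRP = 2.83% + 0.1287 × 4.86% = 3.46%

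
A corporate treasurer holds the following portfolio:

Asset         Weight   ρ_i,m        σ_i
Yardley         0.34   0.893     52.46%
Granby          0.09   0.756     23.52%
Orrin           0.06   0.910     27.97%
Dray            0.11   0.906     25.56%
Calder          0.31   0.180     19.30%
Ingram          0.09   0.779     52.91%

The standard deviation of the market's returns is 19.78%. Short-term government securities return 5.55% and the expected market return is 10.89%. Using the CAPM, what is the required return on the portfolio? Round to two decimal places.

12.67%

β_Yardley = 0.893 × 52.46% / 19.78% = 2.3684
β_Granby = 0.756 × 23.52% / 19.78% = 0.8989
β_Orrin = 0.910 × 27.97% / 19.78% = 1.2868
β_Dray = 0.906 × 25.56% / 19.78% = 1.1707
β_Calder = 0.180 × 19.30% / 19.78% = 0.1756
β_Ingram = 0.779 × 52.91% / 19.78% = 2.0838
β_P = Σ w_i β_i = 0.34×2.3684 + 0.09×0.8989 + 0.06×1.2868 + 0.11×1.1707 + 0.31×0.1756 + 0.09×2.0838 = 1.3341
MRP = 10.89% − 5.55% = 5.34%
E(R_P) = R_f + β_P × MRP = 5.55% + 1.3341 × 5.34% = 12.67%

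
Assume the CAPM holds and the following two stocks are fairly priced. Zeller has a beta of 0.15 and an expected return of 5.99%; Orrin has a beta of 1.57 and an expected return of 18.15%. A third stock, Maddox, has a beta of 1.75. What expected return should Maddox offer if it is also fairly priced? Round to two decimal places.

MRP (SML slope) = (18.15% − 5.99%) / (1.57 − 0.15) = 12.16% / 1.42 = 8.5634%
R_f (intercept) = 5.99% − 0.15 × 8.5634% = 4.7055%
E(R_Maddox) = R_f + β × MRP = 4.7055% + 1.75 × 8.5634% = 19.69%

19.69%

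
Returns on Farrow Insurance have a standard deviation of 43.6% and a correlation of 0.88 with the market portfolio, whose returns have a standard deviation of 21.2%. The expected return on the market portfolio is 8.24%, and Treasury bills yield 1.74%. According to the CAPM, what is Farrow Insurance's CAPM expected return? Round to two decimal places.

β = ρ × σ_i / σ_m = 0.88 × 43.6% / 21.2% = 1.8098
MRP = 8.24% − 1.74% = 6.50%
E(R) = 1.74% + 1.8098 × 6.50% = 13.50%

13.50%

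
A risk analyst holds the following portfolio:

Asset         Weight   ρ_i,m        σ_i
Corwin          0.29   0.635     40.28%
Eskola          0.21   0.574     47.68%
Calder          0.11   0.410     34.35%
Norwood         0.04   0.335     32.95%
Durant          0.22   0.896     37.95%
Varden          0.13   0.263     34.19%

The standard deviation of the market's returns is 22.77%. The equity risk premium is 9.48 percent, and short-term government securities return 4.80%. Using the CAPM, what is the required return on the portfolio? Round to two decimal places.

14.71%

β_Corwin = 0.635 × 40.28% / 22.77% = 1.1233
β_Eskola = 0.574 × 47.68% / 22.77% = 1.2019
β_Calder = 0.410 × 34.35% / 22.77% = 0.6185
β_Norwood = 0.335 × 32.95% / 22.77% = 0.4848
β_Durant = 0.896 × 37.95% / 22.77% = 1.4933
β_Varden = 0.263 × 34.19% / 22.77% = 0.3949
β_P = Σ w_i β_i = 0.29×1.1233 + 0.21×1.2019 + 0.11×0.6185 + 0.04×0.4848 + 0.22×1.4933 + 0.13×0.3949 = 1.0454
E(R_P) = R_f + β_P × MRP = 4.80% + 1.0454 × 9.48% = 14.71%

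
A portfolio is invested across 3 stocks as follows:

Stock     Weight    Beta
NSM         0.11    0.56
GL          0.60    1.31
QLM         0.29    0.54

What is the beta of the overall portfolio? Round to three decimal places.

1.004

β_P = Σ w_i β_i = 0.11×0.56 + 0.60×1.31 + 0.29×0.54 = 1.0042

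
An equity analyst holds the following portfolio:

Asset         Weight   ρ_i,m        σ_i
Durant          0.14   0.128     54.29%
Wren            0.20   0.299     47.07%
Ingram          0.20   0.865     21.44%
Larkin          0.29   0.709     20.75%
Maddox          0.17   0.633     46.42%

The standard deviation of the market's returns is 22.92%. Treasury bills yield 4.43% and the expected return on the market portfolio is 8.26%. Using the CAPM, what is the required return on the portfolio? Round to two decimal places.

7.23%

β_Durant = 0.128 × 54.29% / 22.92% = 0.3032
β_Wren = 0.299 × 47.07% / 22.92% = 0.6140
β_Ingram = 0.865 × 21.44% / 22.92% = 0.8091
β_Larkin = 0.709 × 20.75% / 22.92% = 0.6419
β_Maddox = 0.633 × 46.42% / 22.92% = 1.2820
β_P = Σ w_i β_i = 0.14×0.3032 + 0.20×0.6140 + 0.20×0.8091 + 0.29×0.6419 + 0.17×1.2820 = 0.7312
MRP = 8.26% − 4.43% = 3.83%
E(R_P) = R_f + β_P × MRP = 4.43% + 0.7312 × 3.83% = 7.23%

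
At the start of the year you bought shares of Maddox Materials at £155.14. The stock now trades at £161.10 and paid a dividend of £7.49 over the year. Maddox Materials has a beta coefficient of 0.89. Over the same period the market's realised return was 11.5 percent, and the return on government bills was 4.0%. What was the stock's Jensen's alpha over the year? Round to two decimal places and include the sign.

-2.01%

Realised HPR = (P1 + D1 − P0) / P0 = (161.10 + 7.49 − 155.14) / 155.14 = 13.45 / 155.14 = 8.6696%
MRP = 11.5% − 4.0% = 7.50%
CAPM required = R_f + β·MRP = 4.0% + 0.89 × 7.5% = 10.6750%
α = realised − required = 8.6696% − 10.6750% = -2.01%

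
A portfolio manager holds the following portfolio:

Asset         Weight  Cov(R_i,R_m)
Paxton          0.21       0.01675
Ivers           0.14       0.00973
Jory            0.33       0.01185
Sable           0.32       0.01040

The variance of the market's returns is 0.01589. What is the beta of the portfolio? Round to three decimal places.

β_Paxton = 0.01675 / 0.01589 = 1.0541
β_Ivers = 0.00973 / 0.01589 = 0.6123
β_Jory = 0.01185 / 0.01589 = 0.7458
β_Sable = 0.01040 / 0.01589 = 0.6545
β_P = Σ w_i β_i = 0.21×1.0541 + 0.14×0.6123 + 0.33×0.7458 + 0.32×0.6545 = 0.7626

0.763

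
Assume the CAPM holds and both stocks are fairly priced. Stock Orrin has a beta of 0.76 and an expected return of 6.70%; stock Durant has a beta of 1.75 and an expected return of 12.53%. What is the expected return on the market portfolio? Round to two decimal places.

Both satisfy E(R) = R_f + β·MRP, so the slope of the SML is
MRP = (12.53% − 6.70%) / (1.75 − 0.76) = 5.83% / 0.99 = 5.8889%
R_f = E(R_Orrin) − β_Orrin·MRP = 6.70% − 0.76 × 5.8889% = 2.2244%
E(R_m) = R_f + MRP = 2.2244% + 5.8889% = 8.11%

8.11%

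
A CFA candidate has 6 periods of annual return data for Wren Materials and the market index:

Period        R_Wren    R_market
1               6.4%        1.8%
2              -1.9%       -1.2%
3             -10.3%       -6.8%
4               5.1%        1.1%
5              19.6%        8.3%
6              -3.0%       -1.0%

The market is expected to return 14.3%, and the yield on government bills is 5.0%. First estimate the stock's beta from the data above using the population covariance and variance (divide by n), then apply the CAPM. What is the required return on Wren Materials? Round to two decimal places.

Mean R_i = (6.4 − 1.9 − 10.3 + 5.1 + 19.6 − 3.0) / 6 = 2.6500%
Mean R_m = (1.8 − 1.2 − 6.8 + 1.1 + 8.3 − 1.0) / 6 = 0.3667%
Σ(R_i − R̄_i)(R_m − R̄_m) = 249.3000  ⇒  Cov = 249.3000 / 6 = 41.5500
Σ(R_m − R̄_m)² = 121.2133  ⇒  Var(R_m) = 121.2133 / 6 = 20.2022
β = Cov / Var(R_m) = 41.5500 / 20.2022 = 2.0567
MRP = 14.3% − 5.0% = 9.30%
E(R) = R_f + β × MRP = 5.0% + 2.0567 × 9.3% = 24.13%

24.13%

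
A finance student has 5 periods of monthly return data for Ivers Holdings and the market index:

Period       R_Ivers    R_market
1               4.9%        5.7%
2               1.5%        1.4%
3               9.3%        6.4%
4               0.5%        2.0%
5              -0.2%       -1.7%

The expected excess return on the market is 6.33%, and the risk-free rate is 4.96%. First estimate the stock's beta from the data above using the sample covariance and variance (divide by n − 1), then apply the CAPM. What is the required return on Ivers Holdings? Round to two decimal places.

11.65%

Mean R_i = (4.9 + 1.5 + 9.3 + 0.5 − 0.2) / 5 = 3.2000%
Mean R_m = (5.7 + 1.4 + 6.4 + 2.0 − 1.7) / 5 = 2.7600%
Σ(R_i − R̄_i)(R_m − R̄_m) = 46.7300  ⇒  Cov = 46.7300 / 4 = 11.6825
Σ(R_m − R̄_m)² = 44.2120  ⇒  Var(R_m) = 44.2120 / 4 = 11.0530
β = Cov / Var(R_m) = 11.6825 / 11.0530 = 1.0570
E(R) = R_f + β × MRP = 4.96% + 1.0570 × 6.33% = 11.65%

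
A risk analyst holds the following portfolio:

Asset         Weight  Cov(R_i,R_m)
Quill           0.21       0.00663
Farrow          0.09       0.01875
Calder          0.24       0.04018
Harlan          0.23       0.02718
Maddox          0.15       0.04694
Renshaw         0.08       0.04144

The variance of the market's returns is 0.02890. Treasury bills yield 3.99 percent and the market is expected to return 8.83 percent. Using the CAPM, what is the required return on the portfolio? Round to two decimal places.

8.90%

β_Quill = 0.00663 / 0.02890 = 0.2294
β_Farrow = 0.01875 / 0.02890 = 0.6488
β_Calder = 0.04018 / 0.02890 = 1.3903
β_Harlan = 0.02718 / 0.02890 = 0.9405
β_Maddox = 0.04694 / 0.02890 = 1.6242
β_Renshaw = 0.04144 / 0.02890 = 1.4339
β_P = Σ w_i β_i = 0.21×0.2294 + 0.09×0.6488 + 0.24×1.3903 + 0.23×0.9405 + 0.15×1.6242 + 0.08×1.4339 = 1.0149
MRP = 8.83% − 3.99% = 4.84%
E(R_P) = R_f + β_P × MRP = 3.99% + 1.0149 × 4.84% = 8.90%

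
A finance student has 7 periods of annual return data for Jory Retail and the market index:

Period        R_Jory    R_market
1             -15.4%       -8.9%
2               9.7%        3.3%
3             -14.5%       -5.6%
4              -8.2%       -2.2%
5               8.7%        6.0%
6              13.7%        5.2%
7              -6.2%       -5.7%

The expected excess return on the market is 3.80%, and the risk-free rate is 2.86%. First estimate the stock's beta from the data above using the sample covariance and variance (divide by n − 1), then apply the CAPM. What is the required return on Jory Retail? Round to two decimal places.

Mean R_i = (-15.4 + 9.7 − 14.5 − 8.2 + 8.7 + 13.7 − 6.2) / 7 = -1.7429%
Mean R_m = (-8.9 + 3.3 − 5.6 − 2.2 + 6.0 + 5.2 − 5.7) / 7 = -1.1286%
Σ(R_i − R̄_i)(R_m − R̄_m) = 413.3214  ⇒  Cov = 413.3214 / 6 = 68.8869
Σ(R_m − R̄_m)² = 212.9143  ⇒  Var(R_m) = 212.9143 / 6 = 35.4857
β = Cov / Var(R_m) = 68.8869 / 35.4857 = 1.9413
E(R) = R_f + β × MRP = 2.86% + 1.9413 × 3.80% = 10.24%

10.24%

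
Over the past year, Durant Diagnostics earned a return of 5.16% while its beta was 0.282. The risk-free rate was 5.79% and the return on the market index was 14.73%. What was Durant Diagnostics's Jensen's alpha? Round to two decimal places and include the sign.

-3.15%

Market excess return = 14.73% − 5.79% = 8.94%
CAPM benchmark = R_f + β(R_m − R_f) = 5.79% + 0.282 × 8.94% = 8.31108%
α = actual − benchmark = 5.16% − 8.31108% = -3.15%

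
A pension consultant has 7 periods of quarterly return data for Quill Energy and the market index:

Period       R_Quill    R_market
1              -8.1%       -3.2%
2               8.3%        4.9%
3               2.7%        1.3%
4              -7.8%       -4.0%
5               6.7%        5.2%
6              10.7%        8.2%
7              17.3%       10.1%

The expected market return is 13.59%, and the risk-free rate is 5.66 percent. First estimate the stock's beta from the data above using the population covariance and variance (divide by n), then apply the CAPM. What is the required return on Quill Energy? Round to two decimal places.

Mean R_i = (-8.1 + 8.3 + 2.7 − 7.8 + 6.7 + 10.7 + 17.3) / 7 = 4.2571%
Mean R_m = (-3.2 + 4.9 + 1.3 − 4.0 + 5.2 + 8.2 + 10.1) / 7 = 3.2143%
Σ(R_i − R̄_i)(R_m − R̄_m) = 302.8243  ⇒  Cov = 302.8243 / 7 = 43.2606
Σ(R_m − R̄_m)² = 175.9086  ⇒  Var(R_m) = 175.9086 / 7 = 25.1298
β = Cov / Var(R_m) = 43.2606 / 25.1298 = 1.7215
MRP = 13.59% − 5.66% = 7.93%
E(R) = R_f + β × MRP = 5.66% + 1.7215 × 7.93% = 19.31%

19.31%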